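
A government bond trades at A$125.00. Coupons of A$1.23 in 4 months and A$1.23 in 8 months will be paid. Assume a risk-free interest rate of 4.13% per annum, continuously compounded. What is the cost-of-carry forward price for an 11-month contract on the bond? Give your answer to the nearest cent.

A$127.32

PV(coupons) I = 1.23·e^(−0.0413·4/12) + 1.23·e^(−0.0413·8/12)
I = 1.2132 + 1.1966 = 2.4098
F = (S − I)·e^(rT) = (125.00 − 2.4098) · e^(0.0413·11/12)
= 122.5902 · e^0.037858 = 122.5902 × 1.038584 = A$127.32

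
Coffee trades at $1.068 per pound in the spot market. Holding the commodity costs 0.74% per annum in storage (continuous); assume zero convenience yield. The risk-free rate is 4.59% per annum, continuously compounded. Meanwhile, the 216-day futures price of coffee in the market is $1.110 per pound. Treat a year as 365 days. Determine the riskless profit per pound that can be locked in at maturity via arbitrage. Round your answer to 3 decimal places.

Fair futures: F* = S·e^(carry·T), with carry = (r + u) = 0.0459 + 0.0074 = 0.0533
F* = 1.068 · e^(0.0533 × 216/365) = 1.068 · e^0.031542 = 1.068 × 1.032045 = $1.1022
Market $1.110 > fair $1.1022: forward overpriced → cash-and-carry (buy spot, short the forward).
At maturity, profit = |F_mkt − F*| = |1.110 − 1.1022| = $0.008 per pound

$0.008 per pound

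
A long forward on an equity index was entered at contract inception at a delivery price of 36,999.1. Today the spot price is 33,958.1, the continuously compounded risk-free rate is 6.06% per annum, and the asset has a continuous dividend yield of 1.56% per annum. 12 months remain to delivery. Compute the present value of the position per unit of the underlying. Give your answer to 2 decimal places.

-1391.08

Current fair forward for the remaining 12 months: F = S·e^((r − q)·T), (r − q) = 0.0606 − 0.0156 = 0.0450
F = 33958.1 · e^(0.0450 × 12/12) = 33958.1 × 1.04602786 = 35521.1187
Value of long forward = (F − K)·e^(−rT) = (35521.1187 − 36999.1) · e^(−0.0606·12/12)
= -1477.9813 × 0.94119964 = -1391.08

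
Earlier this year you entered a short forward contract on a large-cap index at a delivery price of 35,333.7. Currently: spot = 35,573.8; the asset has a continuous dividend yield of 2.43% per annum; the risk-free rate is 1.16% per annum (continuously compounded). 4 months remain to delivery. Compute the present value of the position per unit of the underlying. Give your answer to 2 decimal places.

Current fair forward for the remaining 4 months: F = S·e^((r − q)·T), (r − q) = 0.0116 − 0.0243 = -0.0127
F = 35573.8 · e^(-0.0127 × 4/12) = 35573.8 × 0.99577561 = 35423.5224
Value of long forward = (F − K)·e^(−rT) = (35423.5224 − 35333.7) · e^(−0.0116·4/12)
= 89.8224 × 0.99614080 = 89.48
Short position value = −(long value) = -89.48

-89.48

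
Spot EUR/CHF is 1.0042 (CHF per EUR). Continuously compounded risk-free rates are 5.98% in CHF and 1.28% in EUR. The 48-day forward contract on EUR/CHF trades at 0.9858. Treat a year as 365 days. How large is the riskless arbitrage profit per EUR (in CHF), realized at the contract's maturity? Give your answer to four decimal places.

Fair forward: F* = S·e^(carry·T), with carry = (r_CHF − r_EUR) = 0.0598 − 0.0128 = 0.0470
F* = 1.0042 · e^(0.0470 × 48/365) = 1.0042 · e^0.006181 = 1.0042 × 1.006200 = 1.0104
Market 0.9858 < fair 1.0104: forward underpriced → reverse cash-and-carry (short spot, go long the forward).
At maturity, profit = |F_mkt − F*| = |0.9858 − 1.0104| = 0.0246 per EUR (in CHF)

0.0246 per EUR (in CHF)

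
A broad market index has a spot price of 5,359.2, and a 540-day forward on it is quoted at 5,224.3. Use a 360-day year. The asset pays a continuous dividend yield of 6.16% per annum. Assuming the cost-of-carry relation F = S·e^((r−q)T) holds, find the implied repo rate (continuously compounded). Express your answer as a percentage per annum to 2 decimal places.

From F = S·e^((r−q)T): (r − q) = ln(F/S)/T
ln(5224.3/5359.2) = ln(0.974828) = -0.025494
(r − q) = -0.025494 / (540/360) = -0.016996
r = ln(F/S)/T + q = -0.016996 + 0.0616 = 0.044604
r = 4.46%

4.46%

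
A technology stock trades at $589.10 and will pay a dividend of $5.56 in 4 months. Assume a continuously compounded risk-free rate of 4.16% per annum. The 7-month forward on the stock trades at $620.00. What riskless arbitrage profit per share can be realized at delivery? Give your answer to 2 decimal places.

PV(dividends) I = 5.56·e^(−0.0416·4/12) = 5.4834
Fair forward F* = (S − I)·e^(rT) = (589.10 − 5.4834)·e^0.024267 = 583.6166 × 1.024564 = 597.9526
Market $620.00 > fair 597.9526: forward overpriced → cash-and-carry (borrow at r, buy the stock and collect the dividends, short the forward).
Profit at T = |F_mkt − F*| = |620.00 − 597.9526| = $22.05 per share

$22.05 per share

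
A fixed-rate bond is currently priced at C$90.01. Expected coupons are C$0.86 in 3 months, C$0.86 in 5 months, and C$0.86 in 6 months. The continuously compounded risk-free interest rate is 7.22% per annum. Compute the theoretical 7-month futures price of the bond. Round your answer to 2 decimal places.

PV(coupons) I = 0.86·e^(−0.0722·3/12) + 0.86·e^(−0.0722·5/12) + 0.86·e^(−0.0722·6/12)
I = 0.8446 + 0.8345 + 0.8295 = 2.5086
F = (S − I)·e^(rT) = (90.01 − 2.5086) · e^(0.0722·7/12)
= 87.5014 · e^0.042117 = 87.5014 × 1.043017 = C$91.27

C$91.27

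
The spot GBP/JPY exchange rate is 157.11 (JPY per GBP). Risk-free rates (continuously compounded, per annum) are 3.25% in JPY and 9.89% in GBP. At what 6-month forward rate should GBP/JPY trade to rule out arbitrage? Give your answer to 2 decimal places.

F = S·e^((r_JPY − r_GBP)T) = 157.11 · e^((0.0325 − 0.0989) × 6/12)
= 157.11 · e^-0.033200 = 157.11 × 0.967345
F = 151.98 JPY per GBP

151.98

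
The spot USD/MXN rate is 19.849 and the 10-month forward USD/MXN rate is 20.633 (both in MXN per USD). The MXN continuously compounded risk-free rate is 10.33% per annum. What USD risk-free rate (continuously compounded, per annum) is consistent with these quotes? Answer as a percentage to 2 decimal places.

5.68%

F = S·e^((r_MXN − r_USD)T) ⇒ r_USD = r_MXN − ln(F/S)/T
ln(20.633/19.849) = 0.038738; /(10/12) = 0.046486
r_USD = 0.1033 − 0.046486 = 0.056814
r_USD = 5.68%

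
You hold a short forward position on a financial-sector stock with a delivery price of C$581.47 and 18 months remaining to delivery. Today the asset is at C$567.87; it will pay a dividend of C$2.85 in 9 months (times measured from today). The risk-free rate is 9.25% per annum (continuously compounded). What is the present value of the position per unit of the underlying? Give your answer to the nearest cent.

-C$59.07

PV(remaining dividends) I = 2.85·e^(−0.0925·9/12) = 2.6590
Current forward F = (S − I)·e^(rT) = (567.87 − 2.6590)·e^(0.0925·18/12) = 565.2110 × 1.148837 = 649.3353
Value (long) = (F − K)·e^(−rT) = (649.3353 − 581.47) × 0.870446 = 59.0731
Short position value = −(long value) = -C$59.07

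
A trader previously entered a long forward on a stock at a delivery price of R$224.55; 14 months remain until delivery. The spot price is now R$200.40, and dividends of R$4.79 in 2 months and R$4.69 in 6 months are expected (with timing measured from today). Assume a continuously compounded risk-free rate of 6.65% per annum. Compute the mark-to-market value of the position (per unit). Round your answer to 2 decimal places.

PV(remaining dividends) I = 4.79·e^(−0.0665·2/12) + 4.69·e^(−0.0665·6/12) = 9.2738
Current forward F = (S − I)·e^(rT) = (200.40 − 9.2738)·e^(0.0665·14/12) = 191.1262 × 1.080672 = 206.5447
Value (long) = (F − K)·e^(−rT) = (206.5447 − 224.55) × 0.925350 = -16.6612
Value = -R$16.66

-R$16.66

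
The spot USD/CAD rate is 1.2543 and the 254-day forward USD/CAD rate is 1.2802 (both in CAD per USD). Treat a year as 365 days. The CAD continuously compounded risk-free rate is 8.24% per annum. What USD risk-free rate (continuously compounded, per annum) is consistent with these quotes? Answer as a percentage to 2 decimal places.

5.30%

F = S·e^((r_CAD − r_USD)T) ⇒ r_USD = r_CAD − ln(F/S)/T
ln(1.2802/1.2543) = 0.020439; /(254/365) = 0.029371
r_USD = 0.0824 − 0.029371 = 0.053029
r_USD = 5.30%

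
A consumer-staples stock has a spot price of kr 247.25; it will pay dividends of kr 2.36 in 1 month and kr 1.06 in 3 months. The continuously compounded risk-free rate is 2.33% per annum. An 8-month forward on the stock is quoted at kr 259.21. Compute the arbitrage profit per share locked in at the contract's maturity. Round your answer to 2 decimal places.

PV(dividends) I = 2.36·e^(−0.0233·1/12) + 1.06·e^(−0.0233·3/12) = 3.4093
Fair forward F* = (S − I)·e^(rT) = (247.25 − 3.4093)·e^0.015533 = 243.8407 × 1.015654 = 247.6578
Market kr 259.21 > fair 247.6578: forward overpriced → cash-and-carry (borrow at r, buy the stock and collect the dividends, short the forward).
Profit at T = |F_mkt − F*| = |259.21 − 247.6578| = kr 11.55 per share

kr 11.55 per share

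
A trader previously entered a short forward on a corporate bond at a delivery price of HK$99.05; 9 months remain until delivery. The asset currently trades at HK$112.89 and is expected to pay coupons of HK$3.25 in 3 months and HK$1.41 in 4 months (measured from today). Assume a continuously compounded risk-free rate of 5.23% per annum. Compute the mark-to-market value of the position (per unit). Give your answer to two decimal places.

PV(remaining coupons) I = 3.25·e^(−0.0523·3/12) + 1.41·e^(−0.0523·4/12) = 4.5934
Current forward F = (S − I)·e^(rT) = (112.89 − 4.5934)·e^(0.0523·9/12) = 108.2966 × 1.040004 = 112.6289
Value (long) = (F − K)·e^(−rT) = (112.6289 − 99.05) × 0.961534 = 13.0566
Short position value = −(long value) = -HK$13.06

-HK$13.06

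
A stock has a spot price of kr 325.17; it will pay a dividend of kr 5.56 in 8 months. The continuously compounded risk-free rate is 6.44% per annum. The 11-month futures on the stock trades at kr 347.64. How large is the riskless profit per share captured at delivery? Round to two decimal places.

PV(dividends) I = 5.56·e^(−0.0644·8/12) = 5.3263
Fair futures F* = (S − I)·e^(rT) = (325.17 − 5.3263)·e^0.059033 = 319.8437 × 1.060810 = 339.2934
Market kr 347.64 > fair 339.2934: forward overpriced → cash-and-carry (borrow at r, buy the stock and collect the dividends, short the forward).
Profit at T = |F_mkt − F*| = |347.64 − 339.2934| = kr 8.35 per share

kr 8.35 per share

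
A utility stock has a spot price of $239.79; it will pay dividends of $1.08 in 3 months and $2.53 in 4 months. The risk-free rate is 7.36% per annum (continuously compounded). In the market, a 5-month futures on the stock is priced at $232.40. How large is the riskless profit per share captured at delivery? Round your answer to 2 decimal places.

PV(dividends) I = 1.08·e^(−0.0736·3/12) + 2.53·e^(−0.0736·4/12) = 3.5290
Fair futures F* = (S − I)·e^(rT) = (239.79 − 3.5290)·e^0.030667 = 236.2610 × 1.031142 = 243.6186
Market $232.40 < fair 243.6186: forward underpriced → reverse cash-and-carry (short the stock, invest proceeds at r, pay the dividends, go long the forward).
Profit at T = |F_mkt − F*| = |232.40 − 243.6186| = $11.22 per share

$11.22 per share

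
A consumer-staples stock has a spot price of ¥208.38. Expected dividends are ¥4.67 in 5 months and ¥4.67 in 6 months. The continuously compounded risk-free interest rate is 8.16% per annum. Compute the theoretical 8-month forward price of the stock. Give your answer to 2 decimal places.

PV(dividends) I = 4.67·e^(−0.0816·5/12) + 4.67·e^(−0.0816·6/12)
I = 4.5139 + 4.4833 = 8.9972
F = (S − I)·e^(rT) = (208.38 − 8.9972) · e^(0.0816·8/12)
= 199.3828 · e^0.054400 = 199.3828 × 1.055907 = ¥210.53

¥210.53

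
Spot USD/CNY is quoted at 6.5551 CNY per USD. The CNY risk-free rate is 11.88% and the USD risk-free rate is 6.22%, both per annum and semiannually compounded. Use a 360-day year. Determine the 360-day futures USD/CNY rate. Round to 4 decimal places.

6.9199

By covered interest parity, F = S · (1+r_CNY/2)^(2T) / (1+r_USD/2)^(2T)
= 6.5551 × 1.122328 / 1.063167 = 6.5551 × 1.055646
F = 6.9199 CNY per USD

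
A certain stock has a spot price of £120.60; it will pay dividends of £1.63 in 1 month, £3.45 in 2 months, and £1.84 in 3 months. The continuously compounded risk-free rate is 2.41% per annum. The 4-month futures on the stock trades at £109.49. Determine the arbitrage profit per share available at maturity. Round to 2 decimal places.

PV(dividends) I = 1.63·e^(−0.0241·1/12) + 3.45·e^(−0.0241·2/12) + 1.84·e^(−0.0241·3/12) = 6.8918
Fair futures F* = (S − I)·e^(rT) = (120.60 − 6.8918)·e^0.008033 = 113.7082 × 1.008065 = 114.6253
Market £109.49 < fair 114.6253: forward underpriced → reverse cash-and-carry (short the stock, invest proceeds at r, pay the dividends, go long the forward).
Profit at T = |F_mkt − F*| = |109.49 − 114.6253| = £5.14 per share

£5.14 per share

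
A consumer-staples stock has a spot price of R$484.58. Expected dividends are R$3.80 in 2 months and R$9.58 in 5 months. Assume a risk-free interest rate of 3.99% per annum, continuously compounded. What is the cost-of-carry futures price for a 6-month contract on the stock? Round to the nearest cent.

PV(dividends) I = 3.80·e^(−0.0399·2/12) + 9.58·e^(−0.0399·5/12)
I = 3.7748 + 9.4220 = 13.1968
F = (S − I)·e^(rT) = (484.58 − 13.1968) · e^(0.0399·6/12)
= 471.3832 · e^0.019950 = 471.3832 × 1.020150 = R$480.88

R$480.88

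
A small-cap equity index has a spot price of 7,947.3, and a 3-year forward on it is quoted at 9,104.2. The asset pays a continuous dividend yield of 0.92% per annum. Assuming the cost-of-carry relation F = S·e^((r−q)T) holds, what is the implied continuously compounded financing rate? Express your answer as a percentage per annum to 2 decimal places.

From F = S·e^((r−q)T): (r − q) = ln(F/S)/T
ln(9104.2/7947.3) = ln(1.145571) = 0.135903
(r − q) = 0.135903 / (3) = 0.045301
r = ln(F/S)/T + q = 0.045301 + 0.0092 = 0.054501
r = 5.45%

5.45%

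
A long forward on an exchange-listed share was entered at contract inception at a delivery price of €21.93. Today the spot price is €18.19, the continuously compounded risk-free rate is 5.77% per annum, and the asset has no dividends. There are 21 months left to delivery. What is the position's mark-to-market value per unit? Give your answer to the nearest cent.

-€1.63

Current fair forward for the remaining 21 months: F = S·e^(r·T), r = 0.0577
F = 18.19 · e^(0.0577 × 21/12) = 18.19 × 1.106249 = 20.1227
Value of long forward = (F − K)·e^(−rT) = (20.1227 − 21.93) · e^(−0.0577·21/12)
= -1.8073 × 0.903956 = -1.63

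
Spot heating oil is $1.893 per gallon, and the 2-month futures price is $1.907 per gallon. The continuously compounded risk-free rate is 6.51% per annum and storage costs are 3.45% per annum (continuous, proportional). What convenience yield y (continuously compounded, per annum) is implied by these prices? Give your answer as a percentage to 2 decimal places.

F = S·e^((r+u−y)T) ⇒ (r+u−y) = ln(F/S)/T
ln(1.907/1.893) = 0.007368; /T ⇒ 0.044208
y = r + u − ln(F/S)/T = 0.0651 + 0.0345 − 0.044208 = 0.055392
y = 5.54%

5.54%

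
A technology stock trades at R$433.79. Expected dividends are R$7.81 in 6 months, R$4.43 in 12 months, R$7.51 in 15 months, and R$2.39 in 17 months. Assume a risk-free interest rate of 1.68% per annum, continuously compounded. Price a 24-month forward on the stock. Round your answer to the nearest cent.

PV(dividends) I = 7.81·e^(−0.0168·6/12) + 4.43·e^(−0.0168·12/12) + 7.51·e^(−0.0168·15/12) + 2.39·e^(−0.0168·17/12)
I = 7.7447 + 4.3562 + 7.3539 + 2.3338 = 21.7886
F = (S − I)·e^(rT) = (433.79 − 21.7886) · e^(0.0168·24/12)
= 412.0014 · e^0.033600 = 412.0014 × 1.034171 = R$426.08

R$426.08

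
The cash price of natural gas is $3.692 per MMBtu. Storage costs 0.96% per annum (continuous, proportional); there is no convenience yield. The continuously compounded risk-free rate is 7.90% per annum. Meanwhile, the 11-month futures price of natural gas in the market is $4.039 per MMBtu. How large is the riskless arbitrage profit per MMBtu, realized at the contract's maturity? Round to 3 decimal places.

$0.035 per MMBtu

Fair futures: F* = S·e^(carry·T), with carry = (r + u) = 0.0790 + 0.0096 = 0.0886
F* = 3.692 · e^(0.0886 × 11/12) = 3.692 · e^0.081217 = 3.692 × 1.084606 = $4.0044
Market $4.039 > fair $4.0044: forward overpriced → cash-and-carry (buy spot, short the forward).
At maturity, profit = |F_mkt − F*| = |4.039 − 4.0044| = $0.035 per MMBtu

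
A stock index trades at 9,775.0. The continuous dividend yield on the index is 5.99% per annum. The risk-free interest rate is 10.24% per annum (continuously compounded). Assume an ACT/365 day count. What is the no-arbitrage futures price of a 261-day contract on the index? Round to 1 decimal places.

F = S·e^((r − q)T) = 9775.0 · e^((0.1024 − 0.0599) × 261/365)
= 9775.0 · e^0.030390 = 9775.0 × 1.030856
F = 10,076.6

10,076.6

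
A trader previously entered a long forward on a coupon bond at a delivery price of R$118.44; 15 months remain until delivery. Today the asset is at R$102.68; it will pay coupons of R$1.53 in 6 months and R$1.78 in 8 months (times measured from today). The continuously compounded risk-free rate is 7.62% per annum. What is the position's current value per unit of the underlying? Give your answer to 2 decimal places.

PV(remaining coupons) I = 1.53·e^(−0.0762·6/12) + 1.78·e^(−0.0762·8/12) = 3.1646
Current forward F = (S − I)·e^(rT) = (102.68 − 3.1646)·e^(0.0762·15/12) = 99.5154 × 1.099934 = 109.4604
Value (long) = (F − K)·e^(−rT) = (109.4604 − 118.44) × 0.909146 = -8.1638
Value = -R$8.16

-R$8.16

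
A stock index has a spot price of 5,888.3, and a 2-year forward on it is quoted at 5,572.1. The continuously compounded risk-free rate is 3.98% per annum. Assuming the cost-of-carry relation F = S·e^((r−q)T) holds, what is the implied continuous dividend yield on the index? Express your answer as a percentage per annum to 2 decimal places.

From F = S·e^((r−q)T): (r − q) = ln(F/S)/T
ln(5572.1/5888.3) = ln(0.946300) = -0.055196
(r − q) = -0.055196 / (2) = -0.027598
q = r − ln(F/S)/T = 0.0398 + 0.027598 = 0.067398
q = 6.74%

6.74%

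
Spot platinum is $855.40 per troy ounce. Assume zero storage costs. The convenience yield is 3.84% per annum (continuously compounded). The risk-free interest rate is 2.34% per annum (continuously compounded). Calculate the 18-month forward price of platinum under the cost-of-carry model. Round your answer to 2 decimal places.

$836.37 per troy ounce

Net carry = r + u − y = 0.0234 + 0.0000 − 0.0384 = -0.0150
F = S·e^((r+u−y)T) = 855.40 · e^(-0.0150 × 18/12) = 855.40 · e^-0.022500
= 855.40 × 0.977751 = $836.37 per troy ounce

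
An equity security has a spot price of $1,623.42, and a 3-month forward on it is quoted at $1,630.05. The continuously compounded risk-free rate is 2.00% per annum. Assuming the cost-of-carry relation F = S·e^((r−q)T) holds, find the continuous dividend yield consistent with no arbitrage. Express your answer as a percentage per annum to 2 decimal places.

From F = S·e^((r−q)T): (r − q) = ln(F/S)/T
ln(1630.05/1623.42) = ln(1.004084) = 0.004076
(r − q) = 0.004076 / (3/12) = 0.016304
q = r − ln(F/S)/T = 0.0200 − 0.016304 = 0.003696
q = 0.37%

0.37%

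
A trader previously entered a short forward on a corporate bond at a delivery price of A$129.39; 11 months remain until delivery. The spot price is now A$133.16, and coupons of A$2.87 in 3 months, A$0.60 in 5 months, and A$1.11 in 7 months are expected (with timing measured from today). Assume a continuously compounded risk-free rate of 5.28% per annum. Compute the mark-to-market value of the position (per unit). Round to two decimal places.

PV(remaining coupons) I = 2.87·e^(−0.0528·3/12) + 0.60·e^(−0.0528·5/12) + 1.11·e^(−0.0528·7/12) = 4.4956
Current forward F = (S − I)·e^(rT) = (133.16 − 4.4956)·e^(0.0528·11/12) = 128.6644 × 1.049590 = 135.0449
Value (long) = (F − K)·e^(−rT) = (135.0449 − 129.39) × 0.952753 = 5.3877
Short position value = −(long value) = -A$5.39

-A$5.39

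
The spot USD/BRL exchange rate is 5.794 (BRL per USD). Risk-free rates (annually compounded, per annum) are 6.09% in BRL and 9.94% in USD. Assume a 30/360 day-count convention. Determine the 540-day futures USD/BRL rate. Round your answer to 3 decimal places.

By covered interest parity, F = S · (1+r_BRL)^T / (1+r_USD)^T
= 5.794 × 1.092727 / 1.152746 = 5.794 × 0.947934
F = 5.492 BRL per USD

5.492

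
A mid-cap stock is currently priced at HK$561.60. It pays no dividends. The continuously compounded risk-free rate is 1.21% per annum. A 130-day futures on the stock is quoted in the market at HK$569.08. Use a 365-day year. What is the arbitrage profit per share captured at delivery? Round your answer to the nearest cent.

HK$5.05 per share

Fair futures: F* = S·e^(carry·T), with carry = r = 0.0121
F* = 561.60 · e^(0.0121 × 130/365) = 561.60 · e^0.004310 = 561.60 × 1.004319 = HK$564.0256
Market HK$569.08 > fair HK$564.0256: forward overpriced → cash-and-carry (buy spot, short the forward).
At maturity, profit = |F_mkt − F*| = |569.08 − 564.0256| = HK$5.05 per share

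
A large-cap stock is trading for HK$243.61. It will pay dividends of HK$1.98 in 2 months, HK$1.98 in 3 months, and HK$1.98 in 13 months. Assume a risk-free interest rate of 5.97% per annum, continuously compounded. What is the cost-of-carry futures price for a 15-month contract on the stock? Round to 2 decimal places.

HK$256.27

PV(dividends) I = 1.98·e^(−0.0597·2/12) + 1.98·e^(−0.0597·3/12) + 1.98·e^(−0.0597·13/12)
I = 1.9604 + 1.9507 + 1.8560 = 5.7671
F = (S − I)·e^(rT) = (243.61 − 5.7671) · e^(0.0597·15/12)
= 237.8429 · e^0.074625 = 237.8429 × 1.077480 = HK$256.27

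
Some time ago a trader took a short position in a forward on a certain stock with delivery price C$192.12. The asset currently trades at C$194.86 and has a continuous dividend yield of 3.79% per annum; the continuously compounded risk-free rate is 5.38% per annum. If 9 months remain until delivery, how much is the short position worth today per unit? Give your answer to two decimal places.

-C$4.88

Current fair forward for the remaining 9 months: F = S·e^((r − q)·T), (r − q) = 0.0538 − 0.0379 = 0.0159
F = 194.86 · e^(0.0159 × 9/12) = 194.86 × 1.011996 = 197.1975
Value of long forward = (F − K)·e^(−rT) = (197.1975 − 192.12) · e^(−0.0538·9/12)
= 5.0775 × 0.960453 = 4.88
Short position value = −(long value) = -C$4.88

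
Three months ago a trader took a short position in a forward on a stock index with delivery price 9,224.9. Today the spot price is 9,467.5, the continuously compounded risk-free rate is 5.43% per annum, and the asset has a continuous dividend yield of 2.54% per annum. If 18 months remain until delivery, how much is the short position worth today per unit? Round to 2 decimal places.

Current fair forward for the remaining 18 months: F = S·e^((r − q)·T), (r − q) = 0.0543 − 0.0254 = 0.0289
F = 9467.5 · e^(0.0289 × 18/12) = 9467.5 × 1.04430334 = 9886.9419
Value of long forward = (F − K)·e^(−rT) = (9886.9419 − 9224.9) · e^(−0.0543·18/12)
= 662.0419 × 0.92177880 = 610.26
Short position value = −(long value) = -610.26

-610.26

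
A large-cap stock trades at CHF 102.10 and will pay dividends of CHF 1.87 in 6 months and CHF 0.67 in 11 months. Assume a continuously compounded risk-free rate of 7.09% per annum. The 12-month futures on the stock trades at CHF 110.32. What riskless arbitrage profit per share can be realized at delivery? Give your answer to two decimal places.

CHF 3.33 per share

PV(dividends) I = 1.87·e^(−0.0709·6/12) + 0.67·e^(−0.0709·11/12) = 2.4327
Fair futures F* = (S − I)·e^(rT) = (102.10 − 2.4327)·e^0.070900 = 99.6673 × 1.073474 = 106.9903
Market CHF 110.32 > fair 106.9903: forward overpriced → cash-and-carry (borrow at r, buy the stock and collect the dividends, short the forward).
Profit at T = |F_mkt − F*| = |110.32 − 106.9903| = CHF 3.33 per share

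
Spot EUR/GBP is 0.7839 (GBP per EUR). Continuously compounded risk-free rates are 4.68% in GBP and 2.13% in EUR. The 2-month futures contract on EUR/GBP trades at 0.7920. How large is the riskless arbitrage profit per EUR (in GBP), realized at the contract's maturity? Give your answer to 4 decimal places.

0.0048 per EUR (in GBP)

Fair futures: F* = S·e^(carry·T), with carry = (r_GBP − r_EUR) = 0.0468 − 0.0213 = 0.0255
F* = 0.7839 · e^(0.0255 × 2/12) = 0.7839 · e^0.004250 = 0.7839 × 1.004259 = 0.7872
Market 0.7920 > fair 0.7872: forward overpriced → cash-and-carry (buy spot, short the forward).
At maturity, profit = |F_mkt − F*| = |0.7920 − 0.7872| = 0.0048 per EUR (in GBP)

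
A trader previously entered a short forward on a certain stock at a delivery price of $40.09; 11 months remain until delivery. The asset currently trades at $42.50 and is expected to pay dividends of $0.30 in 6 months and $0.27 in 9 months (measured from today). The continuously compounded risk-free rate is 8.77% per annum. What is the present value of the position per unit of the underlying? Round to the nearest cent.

-$4.97

PV(remaining dividends) I = 0.30·e^(−0.0877·6/12) + 0.27·e^(−0.0877·9/12) = 0.5399
Current forward F = (S − I)·e^(rT) = (42.50 − 0.5399)·e^(0.0877·11/12) = 41.9601 × 1.083711 = 45.4726
Value (long) = (F − K)·e^(−rT) = (45.4726 − 40.09) × 0.922755 = 4.9668
Short position value = −(long value) = -$4.97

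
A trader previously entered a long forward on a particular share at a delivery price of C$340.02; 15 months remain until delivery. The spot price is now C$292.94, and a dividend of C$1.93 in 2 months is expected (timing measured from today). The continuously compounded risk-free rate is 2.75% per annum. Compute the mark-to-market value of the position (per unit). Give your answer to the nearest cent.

-C$37.51

PV(remaining dividends) I = 1.93·e^(−0.0275·2/12) = 1.9212
Current forward F = (S − I)·e^(rT) = (292.94 − 1.9212)·e^(0.0275·15/12) = 291.0188 × 1.034973 = 301.1966
Value (long) = (F − K)·e^(−rT) = (301.1966 − 340.02) × 0.966209 = -37.5115
Value = -C$37.51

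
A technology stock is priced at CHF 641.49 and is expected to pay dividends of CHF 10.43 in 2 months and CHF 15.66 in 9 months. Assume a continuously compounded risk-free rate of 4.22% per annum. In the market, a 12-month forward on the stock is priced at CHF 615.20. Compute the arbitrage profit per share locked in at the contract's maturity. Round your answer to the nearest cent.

PV(dividends) I = 10.43·e^(−0.0422·2/12) + 15.66·e^(−0.0422·9/12) = 25.5290
Fair forward F* = (S − I)·e^(rT) = (641.49 − 25.5290)·e^0.042200 = 615.9610 × 1.043103 = 642.5108
Market CHF 615.20 < fair 642.5108: forward underpriced → reverse cash-and-carry (short the stock, invest proceeds at r, pay the dividends, go long the forward).
Profit at T = |F_mkt − F*| = |615.20 − 642.5108| = CHF 27.31 per share

CHF 27.31 per share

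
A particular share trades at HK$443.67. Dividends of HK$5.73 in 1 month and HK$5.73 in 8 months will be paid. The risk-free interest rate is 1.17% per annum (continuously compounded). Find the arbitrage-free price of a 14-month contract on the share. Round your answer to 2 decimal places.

PV(dividends) I = 5.73·e^(−0.0117·1/12) + 5.73·e^(−0.0117·8/12)
I = 5.7244 + 5.6855 = 11.4099
F = (S − I)·e^(rT) = (443.67 − 11.4099) · e^(0.0117·14/12)
= 432.2601 · e^0.013650 = 432.2601 × 1.013744 = HK$438.20

HK$438.20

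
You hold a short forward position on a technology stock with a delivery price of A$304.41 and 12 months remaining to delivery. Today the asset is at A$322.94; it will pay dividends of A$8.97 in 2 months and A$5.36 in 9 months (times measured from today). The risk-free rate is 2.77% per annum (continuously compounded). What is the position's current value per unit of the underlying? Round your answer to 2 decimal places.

PV(remaining dividends) I = 8.97·e^(−0.0277·2/12) + 5.36·e^(−0.0277·9/12) = 14.1785
Current forward F = (S − I)·e^(rT) = (322.94 − 14.1785)·e^(0.0277·12/12) = 308.7615 × 1.028087 = 317.4337
Value (long) = (F − K)·e^(−rT) = (317.4337 − 304.41) × 0.972680 = 12.6679
Short position value = −(long value) = -A$12.67

-A$12.67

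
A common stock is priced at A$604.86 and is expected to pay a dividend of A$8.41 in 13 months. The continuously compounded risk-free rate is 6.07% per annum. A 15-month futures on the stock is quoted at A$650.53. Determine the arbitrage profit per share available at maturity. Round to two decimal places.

A$6.49 per share

PV(dividends) I = 8.41·e^(−0.0607·13/12) = 7.8748
Fair futures F* = (S − I)·e^(rT) = (604.86 − 7.8748)·e^0.075875 = 596.9852 × 1.078828 = 644.0443
Market A$650.53 > fair 644.0443: forward overpriced → cash-and-carry (borrow at r, buy the stock and collect the dividends, short the forward).
Profit at T = |F_mkt − F*| = |650.53 − 644.0443| = A$6.49 per share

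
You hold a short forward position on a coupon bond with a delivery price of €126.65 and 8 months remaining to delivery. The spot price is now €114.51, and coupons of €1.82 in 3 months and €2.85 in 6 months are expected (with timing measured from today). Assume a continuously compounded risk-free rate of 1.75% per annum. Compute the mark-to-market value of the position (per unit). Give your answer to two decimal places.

PV(remaining coupons) I = 1.82·e^(−0.0175·3/12) + 2.85·e^(−0.0175·6/12) = 4.6372
Current forward F = (S − I)·e^(rT) = (114.51 − 4.6372)·e^(0.0175·8/12) = 109.8728 × 1.011735 = 111.1622
Value (long) = (F − K)·e^(−rT) = (111.1622 − 126.65) × 0.988401 = -15.3082
Short position value = −(long value) = €15.31

€15.31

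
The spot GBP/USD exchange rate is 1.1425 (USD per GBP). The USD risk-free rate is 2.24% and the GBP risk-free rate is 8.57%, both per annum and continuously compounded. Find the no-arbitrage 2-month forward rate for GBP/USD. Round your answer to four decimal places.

1.1305

F = S·e^((r_USD − r_GBP)T) = 1.1425 · e^((0.0224 − 0.0857) × 2/12)
= 1.1425 · e^-0.010550 = 1.1425 × 0.989505
F = 1.1305 USD per GBP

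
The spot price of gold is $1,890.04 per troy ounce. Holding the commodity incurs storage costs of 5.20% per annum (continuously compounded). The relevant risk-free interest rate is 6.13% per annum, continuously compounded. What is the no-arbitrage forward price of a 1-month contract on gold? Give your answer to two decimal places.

Net carry = r + u − y = 0.0613 + 0.0520 − 0.0000 = 0.1133
F = S·e^((r+u−y)T) = 1890.04 · e^(0.1133 × 1/12) = 1890.04 · e^0.00944167
= 1890.04 × 1.00948638 = $1,907.97 per troy ounce

$1,907.97 per troy ounce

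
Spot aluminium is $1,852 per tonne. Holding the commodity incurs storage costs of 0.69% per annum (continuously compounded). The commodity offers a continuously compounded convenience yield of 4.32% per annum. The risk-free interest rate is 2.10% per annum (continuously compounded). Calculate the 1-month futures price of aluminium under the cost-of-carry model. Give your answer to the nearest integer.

$1,850 per tonne

Net carry = r + u − y = 0.0210 + 0.0069 − 0.0432 = -0.0153
F = S·e^((r+u−y)T) = 1852 · e^(-0.0153 × 1/12) = 1852 · e^-0.001275
= 1852 × 0.998726 = $1,850 per tonne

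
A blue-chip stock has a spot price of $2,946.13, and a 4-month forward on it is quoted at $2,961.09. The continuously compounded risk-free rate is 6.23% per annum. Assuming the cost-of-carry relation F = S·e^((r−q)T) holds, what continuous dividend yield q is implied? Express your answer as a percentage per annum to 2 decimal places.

4.71%

From F = S·e^((r−q)T): (r − q) = ln(F/S)/T
ln(2961.09/2946.13) = ln(1.005078) = 0.005065
(r − q) = 0.005065 / (4/12) = 0.015195
q = r − ln(F/S)/T = 0.0623 − 0.015195 = 0.047105
q = 4.71%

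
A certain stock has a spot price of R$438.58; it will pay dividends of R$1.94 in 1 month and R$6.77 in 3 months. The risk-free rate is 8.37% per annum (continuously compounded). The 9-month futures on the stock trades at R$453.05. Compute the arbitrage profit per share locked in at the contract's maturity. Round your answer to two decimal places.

PV(dividends) I = 1.94·e^(−0.0837·1/12) + 6.77·e^(−0.0837·3/12) = 8.5563
Fair futures F* = (S − I)·e^(rT) = (438.58 − 8.5563)·e^0.062775 = 430.0237 × 1.064787 = 457.8836
Market R$453.05 < fair 457.8836: forward underpriced → reverse cash-and-carry (short the stock, invest proceeds at r, pay the dividends, go long the forward).
Profit at T = |F_mkt − F*| = |453.05 − 457.8836| = R$4.83 per share

R$4.83 per share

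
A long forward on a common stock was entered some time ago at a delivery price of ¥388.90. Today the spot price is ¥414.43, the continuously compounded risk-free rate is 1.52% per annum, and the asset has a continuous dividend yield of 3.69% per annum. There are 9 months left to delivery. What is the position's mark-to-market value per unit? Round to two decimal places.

¥18.63

Current fair forward for the remaining 9 months: F = S·e^((r − q)·T), (r − q) = 0.0152 − 0.0369 = -0.0217
F = 414.43 · e^(-0.0217 × 9/12) = 414.43 × 0.983857 = 407.7399
Value of long forward = (F − K)·e^(−rT) = (407.7399 − 388.90) · e^(−0.0152·9/12)
= 18.8399 × 0.988665 = 18.63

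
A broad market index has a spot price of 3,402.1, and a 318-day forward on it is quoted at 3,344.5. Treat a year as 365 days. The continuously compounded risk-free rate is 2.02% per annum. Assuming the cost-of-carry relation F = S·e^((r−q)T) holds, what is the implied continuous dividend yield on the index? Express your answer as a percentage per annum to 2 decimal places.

3.98%

From F = S·e^((r−q)T): (r − q) = ln(F/S)/T
ln(3344.5/3402.1) = ln(0.983069) = -0.017076
(r − q) = -0.017076 / (318/365) = -0.019600
q = r − ln(F/S)/T = 0.0202 + 0.019600 = 0.039800
q = 3.98%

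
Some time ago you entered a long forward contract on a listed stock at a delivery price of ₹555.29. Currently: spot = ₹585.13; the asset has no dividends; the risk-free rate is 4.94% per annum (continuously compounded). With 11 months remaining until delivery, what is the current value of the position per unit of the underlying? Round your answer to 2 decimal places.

Current fair forward for the remaining 11 months: F = S·e^(r·T), r = 0.0494
F = 585.13 · e^(0.0494 × 11/12) = 585.13 × 1.046324 = 612.2356
Value of long forward = (F − K)·e^(−rT) = (612.2356 − 555.29) · e^(−0.0494·11/12)
= 56.9456 × 0.955727 = 54.42

₹54.42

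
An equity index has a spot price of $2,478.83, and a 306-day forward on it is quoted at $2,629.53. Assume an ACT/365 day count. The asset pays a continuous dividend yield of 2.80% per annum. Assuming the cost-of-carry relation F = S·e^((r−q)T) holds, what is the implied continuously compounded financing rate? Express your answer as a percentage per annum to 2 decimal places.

9.84%

From F = S·e^((r−q)T): (r − q) = ln(F/S)/T
ln(2629.53/2478.83) = ln(1.060795) = 0.059019
(r − q) = 0.059019 / (306/365) = 0.070398
r = ln(F/S)/T + q = 0.070398 + 0.0280 = 0.098398
r = 9.84%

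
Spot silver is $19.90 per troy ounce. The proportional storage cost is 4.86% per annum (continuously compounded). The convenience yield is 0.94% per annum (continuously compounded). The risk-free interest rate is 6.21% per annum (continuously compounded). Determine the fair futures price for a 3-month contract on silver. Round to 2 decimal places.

Net carry = r + u − y = 0.0621 + 0.0486 − 0.0094 = 0.1013
F = S·e^((r+u−y)T) = 19.90 · e^(0.1013 × 3/12) = 19.90 · e^0.025325
= 19.90 × 1.025648 = $20.41 per troy ounce

$20.41 per troy ounce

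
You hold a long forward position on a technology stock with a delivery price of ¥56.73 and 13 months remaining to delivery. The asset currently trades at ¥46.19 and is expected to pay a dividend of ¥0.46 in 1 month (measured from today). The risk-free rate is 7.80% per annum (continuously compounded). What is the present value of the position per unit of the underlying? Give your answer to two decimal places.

-¥6.40

PV(remaining dividends) I = 0.46·e^(−0.0780·1/12) = 0.4570
Current forward F = (S − I)·e^(rT) = (46.19 − 0.4570)·e^(0.0780·13/12) = 45.7330 × 1.088173 = 49.7654
Value (long) = (F − K)·e^(−rT) = (49.7654 − 56.73) × 0.918972 = -6.4003
Value = -¥6.40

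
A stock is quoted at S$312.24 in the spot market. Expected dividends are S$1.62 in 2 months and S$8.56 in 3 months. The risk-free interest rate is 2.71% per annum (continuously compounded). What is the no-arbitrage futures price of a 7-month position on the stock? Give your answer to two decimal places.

PV(dividends) I = 1.62·e^(−0.0271·2/12) + 8.56·e^(−0.0271·3/12)
I = 1.6127 + 8.5022 = 10.1149
F = (S − I)·e^(rT) = (312.24 − 10.1149) · e^(0.0271·7/12)
= 302.1251 · e^0.015808 = 302.1251 × 1.015934 = S$306.94

S$306.94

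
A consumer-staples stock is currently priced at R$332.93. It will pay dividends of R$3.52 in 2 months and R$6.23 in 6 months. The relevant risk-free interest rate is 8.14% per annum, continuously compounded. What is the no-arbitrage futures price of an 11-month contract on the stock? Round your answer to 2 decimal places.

R$348.54

PV(dividends) I = 3.52·e^(−0.0814·2/12) + 6.23·e^(−0.0814·6/12)
I = 3.4726 + 5.9815 = 9.4541
F = (S − I)·e^(rT) = (332.93 − 9.4541) · e^(0.0814·11/12)
= 323.4759 · e^0.074617 = 323.4759 × 1.077471 = R$348.54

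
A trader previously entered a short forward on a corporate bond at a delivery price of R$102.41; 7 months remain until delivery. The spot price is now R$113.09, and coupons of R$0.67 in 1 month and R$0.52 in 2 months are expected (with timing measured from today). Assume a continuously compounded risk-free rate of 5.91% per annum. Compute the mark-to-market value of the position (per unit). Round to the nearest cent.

PV(remaining coupons) I = 0.67·e^(−0.0591·1/12) + 0.52·e^(−0.0591·2/12) = 1.1816
Current forward F = (S − I)·e^(rT) = (113.09 − 1.1816)·e^(0.0591·7/12) = 111.9084 × 1.035076 = 115.8337
Value (long) = (F − K)·e^(−rT) = (115.8337 − 102.41) × 0.966112 = 12.9688
Short position value = −(long value) = -R$12.97

-R$12.97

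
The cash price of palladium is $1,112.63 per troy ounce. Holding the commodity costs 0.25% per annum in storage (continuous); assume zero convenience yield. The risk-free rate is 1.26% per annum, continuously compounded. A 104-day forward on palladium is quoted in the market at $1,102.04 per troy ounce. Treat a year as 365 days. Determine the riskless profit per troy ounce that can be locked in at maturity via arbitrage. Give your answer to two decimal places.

$15.39 per troy ounce

Fair forward: F* = S·e^(carry·T), with carry = (r + u) = 0.0126 + 0.0025 = 0.0151
F* = 1112.63 · e^(0.0151 × 104/365) = 1112.63 · e^0.00430247 = 1112.63 × 1.00431174 = $1117.4274
Market $1102.04 < fair $1117.4274: forward underpriced → reverse cash-and-carry (short spot, go long the forward).
At maturity, profit = |F_mkt − F*| = |1102.04 − 1117.4274| = $15.39 per troy ounce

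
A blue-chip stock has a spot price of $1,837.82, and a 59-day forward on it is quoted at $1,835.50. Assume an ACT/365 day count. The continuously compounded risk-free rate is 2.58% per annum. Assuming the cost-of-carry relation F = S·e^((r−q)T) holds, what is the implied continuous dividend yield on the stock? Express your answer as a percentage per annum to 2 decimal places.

3.36%

From F = S·e^((r−q)T): (r − q) = ln(F/S)/T
ln(1835.50/1837.82) = ln(0.998738) = -0.001263
(r − q) = -0.001263 / (59/365) = -0.007813
q = r − ln(F/S)/T = 0.0258 + 0.007813 = 0.033613
q = 3.36%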